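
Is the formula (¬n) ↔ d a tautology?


Build the truth table over {d, n}:
d | n | φ
---------
F | F | F
T | F | T
F | T | T
T | T | F
Counterexample at row 1: with d=F, n=F, the formula is F.

No, it is not a tautology.


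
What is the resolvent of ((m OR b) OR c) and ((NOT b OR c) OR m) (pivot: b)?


The clauses contain complementary literals b and NOTb.
Resolution eliminates this pair and disjoins the remaining literals (merging duplicates).

(m OR c)


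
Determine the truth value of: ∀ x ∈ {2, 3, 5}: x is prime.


Evaluate the predicate on each element: 2:T, 3:T, 5:T.
Every element satisfies the predicate.

T


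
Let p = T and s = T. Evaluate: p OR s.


Disjunction is false only when both operands are false.
Substitute: p=T, s=T.
T OR T evaluates to T.

T


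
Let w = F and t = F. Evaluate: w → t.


Implication is false only when antecedent is true and consequent is false.
Substitute: w=F, t=F.
F → F evaluates to T.

T


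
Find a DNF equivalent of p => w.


Step 1: Rewrite p → w as ¬p ∨ w.

(~p) | w


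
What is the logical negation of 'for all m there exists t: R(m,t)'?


Negation flips each quantifier (∀↔∃) and negates the inner predicate.
¬(for all m there exists t: φ) = there exists m for all t: ¬φ.

there exists m for all t: NOT(R(m,t))


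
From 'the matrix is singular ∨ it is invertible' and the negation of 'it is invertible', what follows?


Disjunctive syllogism: from (P ∨ Q) and ¬P, infer Q.
One disjunct, 'it is invertible', is ruled out; the other must hold.

the matrix is singular


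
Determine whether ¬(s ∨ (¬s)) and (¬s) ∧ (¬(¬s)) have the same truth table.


Compare truth tables:
s | φ | ψ
---------
F | F | F
T | F | F
The columns φ and ψ agree on every row.

Yes, they are logically equivalent.


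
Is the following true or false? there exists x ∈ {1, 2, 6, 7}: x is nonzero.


Evaluate the predicate on each element: 1:T, 2:T, 6:T, 7:T.
Witness x = 1 satisfies the predicate.

T


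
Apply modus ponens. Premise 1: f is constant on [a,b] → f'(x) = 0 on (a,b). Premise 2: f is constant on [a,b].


Modus ponens: from (P → Q) and P, infer Q.
P = 'f is constant on [a,b]' is asserted, and P → Q holds, so Q follows.

f'(x) = 0 on (a,b).


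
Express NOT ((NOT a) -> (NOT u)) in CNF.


Step 1: Rewrite (¬a) → (¬u) as ¬(¬a) ∨ (¬u).
Step 2: Negate: ¬(¬(¬a) ∨ (¬u)) = (¬a) ∧ ¬(¬u) (De Morgan + double negation).
Step 3: Eliminate any double negations (¬¬X = X).

(NOT a) AND u


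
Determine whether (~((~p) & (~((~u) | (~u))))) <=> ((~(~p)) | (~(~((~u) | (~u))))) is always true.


Build the truth table over {p, u}:
p | u | φ
---------
False | False | True
True | False | True
False | True | True
True | True | True
Every row evaluates to true.

Yes, it is a tautology.


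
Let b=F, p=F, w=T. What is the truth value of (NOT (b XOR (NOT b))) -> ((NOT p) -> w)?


Substitute b=F, p=F, w=T:
NOT b = T
b XOR (NOT b) = F XOR T = T
NOT (b XOR (NOT b)) = F
NOT p = T
(NOT p) -> w = T -> T = T
(NOT (b XOR (NOT b))) -> ((NOT p) -> w) = F -> T = T

T


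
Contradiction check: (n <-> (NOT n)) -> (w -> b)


Truth table over {b, n, w}:
b | n | w | φ
-------------
F | F | F | T
T | F | F | T
F | T | F | T
T | T | F | T
F | F | T | T
T | F | T | T
F | T | T | T
T | T | T | T
Satisfying assignment at row 1: b=F, n=F, w=F gives T.

No, it is not a contradiction.


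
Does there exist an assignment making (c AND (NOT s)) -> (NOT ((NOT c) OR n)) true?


Search for a satisfying assignment over {c, n, s}.
Try c=F, n=F, s=F: the formula evaluates to T.
A satisfying assignment exists.

Satisfiable.


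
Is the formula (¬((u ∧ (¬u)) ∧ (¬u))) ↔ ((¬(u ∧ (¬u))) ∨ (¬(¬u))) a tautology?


Build the truth table over {u}:
u | φ
-----
F | T
T | T
Every row evaluates to true.

Yes, it is a tautology.


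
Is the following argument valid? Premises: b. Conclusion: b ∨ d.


This matches the form of disjunction introduction: the conclusion follows in every model of the premises.

Valid.


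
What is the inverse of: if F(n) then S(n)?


The inverse of (P → Q) is (¬P → ¬Q). It is equivalent to the converse, not to the original.
Here P = 'F(n)' and Q = 'S(n)'.

If not (F(n)), then not (S(n)).


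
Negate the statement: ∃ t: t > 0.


¬(∀ x: φ) = ∃ x: ¬φ, and ¬(∃ x: φ) = ∀ x: ¬φ.
Apply to the existential statement.

∀ t: ¬(t > 0)


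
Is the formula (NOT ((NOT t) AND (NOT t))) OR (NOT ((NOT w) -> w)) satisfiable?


Search for a satisfying assignment over {t, w}.
Try t=F, w=F: the formula evaluates to T.
A satisfying assignment exists.

Satisfiable.


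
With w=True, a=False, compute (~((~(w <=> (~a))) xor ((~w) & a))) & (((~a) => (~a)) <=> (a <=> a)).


Substitute w=True, a=False:
… (earlier sub-steps elided)
~w = False
(~w) & a = False & False = False
(~(w <=> (~a))) xor ((~w) & a) = False xor False = False
~((~(w <=> (~a))) xor ((~w) & a)) = True
~a = True
~a = True
(~a) => (~a) = True => True = True
a <=> a = False <=> False = True
((~a) => (~a)) <=> (a <=> a) = True <=> True = True
(~((~(w <=> (~a))) xor ((~w) & a))) & (((~a) => (~a)) <=> (a <=> a)) = True & True = True

True


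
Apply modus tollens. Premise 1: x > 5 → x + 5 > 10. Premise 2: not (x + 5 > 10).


Modus tollens: from (P → Q) and ¬Q, infer ¬P.
Q = 'x + 5 > 10' is denied; since P → Q, P must also fail.

Not (x > 5).


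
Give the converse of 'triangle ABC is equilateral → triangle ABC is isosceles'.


The converse of (P → Q) is (Q → P). It is not in general equivalent to the original.
Here P = 'triangle ABC is equilateral' and Q = 'triangle ABC is isosceles'.

If triangle ABC is isosceles, then triangle ABC is equilateral.


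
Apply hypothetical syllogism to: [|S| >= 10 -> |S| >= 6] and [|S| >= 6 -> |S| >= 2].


Hypothetical syllogism: from (P → Q) and (Q → R), infer (P → R).
Chain the two implications through the shared middle term '|S| >= 6'.

|S| >= 10 -> |S| >= 2


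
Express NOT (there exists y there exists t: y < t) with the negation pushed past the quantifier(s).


Negation flips each quantifier (∀↔∃) and negates the inner predicate.
¬(there exists y there exists t: φ) = for all y for all t: ¬φ.

for all y for all t: NOT(y < t)


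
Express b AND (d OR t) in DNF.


Step 1: Distribute ∧ over ∨: b ∧ (d ∨ t) = (b ∧ d) ∨ (b ∧ t).

(b AND d) OR (b AND t)


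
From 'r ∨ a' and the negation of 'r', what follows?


Disjunctive syllogism: from (P ∨ Q) and ¬P, infer Q.
One disjunct, 'r', is ruled out; the other must hold.

a


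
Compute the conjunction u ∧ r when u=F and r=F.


Conjunction is true only when both operands are true.
Substitute: u=F, r=F.
F ∧ F evaluates to F.

F


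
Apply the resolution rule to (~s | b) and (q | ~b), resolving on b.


The clauses contain complementary literals b and ~b.
Resolution eliminates this pair and disjoins the remaining literals (merging duplicates).

(~s | q)


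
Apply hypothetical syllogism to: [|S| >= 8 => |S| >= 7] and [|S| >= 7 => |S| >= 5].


Hypothetical syllogism: from (P → Q) and (Q → R), infer (P → R).
Chain the two implications through the shared middle term '|S| >= 7'.

|S| >= 8 => |S| >= 5


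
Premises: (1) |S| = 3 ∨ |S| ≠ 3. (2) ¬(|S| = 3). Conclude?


Disjunctive syllogism: from (P ∨ Q) and ¬P, infer Q.
One disjunct, '|S| = 3', is ruled out; the other must hold.

|S| ≠ 3


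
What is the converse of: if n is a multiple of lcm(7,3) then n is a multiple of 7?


The converse of (P → Q) is (Q → P). It is not in general equivalent to the original.
Here P = 'n is a multiple of lcm(7,3)' and Q = 'n is a multiple of 7'.

If n is a multiple of 7, then n is a multiple of lcm(7,3).


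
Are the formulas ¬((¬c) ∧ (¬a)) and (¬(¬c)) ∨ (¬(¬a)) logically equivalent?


Compare truth tables:
a | c | φ | ψ
-------------
F | F | F | F
T | F | T | T
F | T | T | T
T | T | T | T
The columns φ and ψ agree on every row.

Yes, they are logically equivalent.


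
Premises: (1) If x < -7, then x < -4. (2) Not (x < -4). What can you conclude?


Modus tollens: from (P → Q) and ¬Q, infer ¬P.
Q = 'x < -4' is denied; since P → Q, P must also fail.

Not (x < -7).


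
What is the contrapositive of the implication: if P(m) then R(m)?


The contrapositive of (P → Q) is (¬Q → ¬P); it is logically equivalent to the original.
Here P = 'P(m)' and Q = 'R(m)'.

If not (R(m)), then not (P(m)).


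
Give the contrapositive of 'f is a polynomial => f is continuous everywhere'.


The contrapositive of (P → Q) is (¬Q → ¬P); it is logically equivalent to the original.
Here P = 'f is a polynomial' and Q = 'f is continuous everywhere'.

If not (f is continuous everywhere), then not (f is a polynomial).


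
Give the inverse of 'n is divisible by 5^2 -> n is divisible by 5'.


The inverse of (P → Q) is (¬P → ¬Q). It is equivalent to the converse, not to the original.
Here P = 'n is divisible by 5^2' and Q = 'n is divisible by 5'.

If not (n is divisible by 5^2), then not (n is divisible by 5).


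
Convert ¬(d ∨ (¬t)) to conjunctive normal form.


Step 1: Apply De Morgan: ¬(d ∨ (¬t)) = ¬d ∧ ¬(¬t).
Step 2: Eliminate any double negations (¬¬X = X).

(¬d) ∧ t


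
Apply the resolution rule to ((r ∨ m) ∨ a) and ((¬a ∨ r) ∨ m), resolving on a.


The clauses contain complementary literals a and ¬a.
Resolution eliminates this pair and disjoins the remaining literals (merging duplicates).

(r ∨ m)


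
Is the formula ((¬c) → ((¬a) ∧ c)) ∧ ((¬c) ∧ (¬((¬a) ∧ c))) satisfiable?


Check all 4 assignments over {a, c}:
a | c | φ
---------
F | F | F
T | F | F
F | T | F
T | T | F
No assignment makes the formula true.

Unsatisfiable.


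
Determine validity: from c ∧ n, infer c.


This matches the form of conjunction elimination: the conclusion follows in every model of the premises.

Valid.


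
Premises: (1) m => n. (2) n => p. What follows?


Hypothetical syllogism: from (P → Q) and (Q → R), infer (P → R).
Chain the two implications through the shared middle term 'n'.

m => p


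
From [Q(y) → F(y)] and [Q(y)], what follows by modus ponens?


Modus ponens: from (P → Q) and P, infer Q.
P = 'Q(y)' is asserted, and P → Q holds, so Q follows.

F(y).


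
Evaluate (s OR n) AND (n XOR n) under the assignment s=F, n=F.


Substitute s=F, n=F:
s OR n = F OR F = F
n XOR n = F XOR F = F
(s OR n) AND (n XOR n) = F AND F = F

F


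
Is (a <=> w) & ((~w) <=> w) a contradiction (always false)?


Truth table over {a, w}:
a | w | φ
---------
False | False | False
True | False | False
False | True | False
True | True | False
Every row is false.

Yes, it is a contradiction.


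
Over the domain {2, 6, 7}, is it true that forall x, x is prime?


Evaluate the predicate on each element: 2:True, 6:False, 7:True.
Counterexample x = 6 fails the predicate.

False


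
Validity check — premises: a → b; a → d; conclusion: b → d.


This is (no valid rule). There exist truth assignments where the premises are all true but the conclusion is false.

Invalid.


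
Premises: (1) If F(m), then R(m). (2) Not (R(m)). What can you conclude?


Modus tollens: from (P → Q) and ¬Q, infer ¬P.
Q = 'R(m)' is denied; since P → Q, P must also fail.

Not (F(m)).


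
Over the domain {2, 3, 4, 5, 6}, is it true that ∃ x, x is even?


Evaluate the predicate on each element: 2:T, 3:F, 4:T, 5:F, 6:T.
Witness x = 2 satisfies the predicate.

T


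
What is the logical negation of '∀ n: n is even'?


¬(∀ x: φ) = ∃ x: ¬φ, and ¬(∃ x: φ) = ∀ x: ¬φ.
Apply to the universal statement.

∃ n: ¬(n is even)


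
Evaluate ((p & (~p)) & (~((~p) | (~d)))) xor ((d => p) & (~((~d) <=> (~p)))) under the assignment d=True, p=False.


Substitute d=True, p=False:
… (earlier sub-steps elided)
(~p) | (~d) = True | False = True
~((~p) | (~d)) = False
(p & (~p)) & (~((~p) | (~d))) = False & False = False
d => p = True => False = False
~d = False
~p = True
(~d) <=> (~p) = False <=> True = False
~((~d) <=> (~p)) = True
(d => p) & (~((~d) <=> (~p))) = False & True = False
((p & (~p)) & (~((~p) | (~d)))) xor ((d => p) & (~((~d) <=> (~p)))) = False xor False = False

False


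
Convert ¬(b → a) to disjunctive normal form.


Step 1: Rewrite implication then negate: ¬(¬b ∨ a) = b ∧ ¬a.

b ∧ (¬a)


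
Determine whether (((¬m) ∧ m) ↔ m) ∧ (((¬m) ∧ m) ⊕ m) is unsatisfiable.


Truth table over {m}:
m | φ
-----
F | F
T | F
Every row is false.

Yes, it is a contradiction.


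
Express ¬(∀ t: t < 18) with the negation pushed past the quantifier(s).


¬(∀ x: φ) = ∃ x: ¬φ, and ¬(∃ x: φ) = ∀ x: ¬φ.
Apply to the universal statement.

∃ t: ¬(t < 18)


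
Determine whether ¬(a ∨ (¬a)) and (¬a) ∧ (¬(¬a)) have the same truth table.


Compare truth tables:
a | φ | ψ
---------
F | F | F
T | F | F
The columns φ and ψ agree on every row.

Yes, they are logically equivalent.


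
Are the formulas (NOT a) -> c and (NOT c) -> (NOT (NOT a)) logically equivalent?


Compare truth tables:
a | c | φ | ψ
-------------
F | F | F | F
T | F | T | T
F | T | T | T
T | T | T | T
The columns φ and ψ agree on every row.

Yes, they are logically equivalent.


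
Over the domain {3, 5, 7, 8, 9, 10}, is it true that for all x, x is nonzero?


Evaluate the predicate on each element: 3:T, 5:T, 7:T, 8:T, 9:T, 10:T.
Every element satisfies the predicate.

T


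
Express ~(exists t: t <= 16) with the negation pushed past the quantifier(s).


¬(forall x: φ) = exists x: ¬φ, and ¬(exists x: φ) = forall x: ¬φ.
Apply to the existential statement.

forall t: ~(t <= 16)


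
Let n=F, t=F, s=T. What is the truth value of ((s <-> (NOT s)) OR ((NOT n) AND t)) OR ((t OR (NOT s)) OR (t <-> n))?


Substitute n=F, t=F, s=T:
NOT s = F
s <-> (NOT s) = T <-> F = F
NOT n = T
(NOT n) AND t = T AND F = F
(s <-> (NOT s)) OR ((NOT n) AND t) = F OR F = F
NOT s = F
t OR (NOT s) = F OR F = F
t <-> n = F <-> F = T
(t OR (NOT s)) OR (t <-> n) = F OR T = T
((s <-> (NOT s)) OR ((NOT n) AND t)) OR ((t OR (NOT s)) OR (t <-> n)) = F OR T = T

T


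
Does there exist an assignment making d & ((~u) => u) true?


Search for a satisfying assignment over {d, u}.
Try d=True, u=True: the formula evaluates to True.
A satisfying assignment exists.

Satisfiable.


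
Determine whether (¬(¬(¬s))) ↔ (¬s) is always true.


Build the truth table over {s}:
s | φ
-----
F | T
T | T
Every row evaluates to true.

Yes, it is a tautology.


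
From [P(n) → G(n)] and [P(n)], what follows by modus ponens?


Modus ponens: from (P → Q) and P, infer Q.
P = 'P(n)' is asserted, and P → Q holds, so Q follows.

G(n).


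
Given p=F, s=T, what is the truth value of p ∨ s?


Disjunction is false only when both operands are false.
Substitute: p=F, s=T.
F ∨ T evaluates to T.

T


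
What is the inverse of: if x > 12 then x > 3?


The inverse of (P → Q) is (¬P → ¬Q). It is equivalent to the converse, not to the original.
Here P = 'x > 12' and Q = 'x > 3'.

If not (x > 12), then not (x > 3).


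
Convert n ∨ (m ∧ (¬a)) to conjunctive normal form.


Step 1: Distribute ∨ over ∧: n ∨ (m ∧ (¬a)) = (n ∨ m) ∧ (n ∨ (¬a)).

(n ∨ m) ∧ (n ∨ (¬a))


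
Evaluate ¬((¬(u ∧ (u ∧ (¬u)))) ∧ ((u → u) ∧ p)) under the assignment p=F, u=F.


Substitute p=F, u=F:
¬u = T
u ∧ (¬u) = F ∧ T = F
u ∧ (u ∧ (¬u)) = F ∧ F = F
¬(u ∧ (u ∧ (¬u))) = T
u → u = F → F = T
(u → u) ∧ p = T ∧ F = F
(¬(u ∧ (u ∧ (¬u)))) ∧ ((u → u) ∧ p) = T ∧ F = F
¬((¬(u ∧ (u ∧ (¬u)))) ∧ ((u → u) ∧ p)) = T

T


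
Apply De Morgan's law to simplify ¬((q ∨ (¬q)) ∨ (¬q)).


De Morgan: the negation of a disjunction is the conjunction of the negations.
Distribute ¬ across ∨, flipping it to ∧, and negate each literal.

((¬q) ∧ q) ∧ q


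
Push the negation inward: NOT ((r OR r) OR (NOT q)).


De Morgan: the negation of a disjunction is the conjunction of the negations.
Distribute NOT across OR, flipping it to AND, and negate each literal.

((NOT r) AND (NOT r)) AND q


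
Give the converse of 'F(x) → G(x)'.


The converse of (P → Q) is (Q → P). It is not in general equivalent to the original.
Here P = 'F(x)' and Q = 'G(x)'.

If G(x), then F(x).


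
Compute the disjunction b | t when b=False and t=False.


Disjunction is false only when both operands are false.
Substitute: b=False, t=False.
False | False evaluates to False.

False


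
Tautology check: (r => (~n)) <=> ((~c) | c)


Build the truth table over {c, n, r}:
c | n | r | φ
-------------
False | False | False | True
True | False | False | True
False | True | False | True
True | True | False | True
False | False | True | True
True | False | True | True
False | True | True | False
True | True | True | False
Counterexample at row 7: with c=False, n=True, r=True, the formula is False.

No, it is not a tautology.


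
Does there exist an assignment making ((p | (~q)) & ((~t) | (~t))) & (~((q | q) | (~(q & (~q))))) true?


Check all 8 assignments over {p, q, t}:
p | q | t | φ
-------------
False | False | False | False
True | False | False | False
False | True | False | False
True | True | False | False
False | False | True | False
True | False | True | False
False | True | True | False
True | True | True | False
No assignment makes the formula true.

Unsatisfiable.


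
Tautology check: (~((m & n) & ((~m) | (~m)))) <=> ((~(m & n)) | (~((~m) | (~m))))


Build the truth table over {m, n}:
m | n | φ
---------
False | False | True
True | False | True
False | True | True
True | True | True
Every row evaluates to true.

Yes, it is a tautology.


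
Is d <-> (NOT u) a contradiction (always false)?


Truth table over {d, u}:
d | u | φ
---------
F | F | F
T | F | T
F | T | T
T | T | F
Satisfying assignment at row 2: d=T, u=F gives T.

No, it is not a contradiction.


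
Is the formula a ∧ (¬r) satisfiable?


Search for a satisfying assignment over {a, r}.
Try a=T, r=F: the formula evaluates to T.
A satisfying assignment exists.

Satisfiable.


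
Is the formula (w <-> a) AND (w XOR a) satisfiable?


Check all 4 assignments over {a, w}:
a | w | φ
---------
F | F | F
T | F | F
F | T | F
T | T | F
No assignment makes the formula true.

Unsatisfiable.


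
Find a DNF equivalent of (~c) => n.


Step 1: Rewrite (¬c) → n as ¬(¬c) ∨ n.
Step 2: Eliminate any double negations (¬¬X = X).

c | n


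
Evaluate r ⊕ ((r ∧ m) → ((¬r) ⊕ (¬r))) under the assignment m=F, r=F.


Substitute m=F, r=F:
r ∧ m = F ∧ F = F
¬r = T
¬r = T
(¬r) ⊕ (¬r) = T ⊕ T = F
(r ∧ m) → ((¬r) ⊕ (¬r)) = F → F = T
r ⊕ ((r ∧ m) → ((¬r) ⊕ (¬r))) = F ⊕ T = T

T


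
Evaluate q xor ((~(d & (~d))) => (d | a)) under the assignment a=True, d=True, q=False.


Substitute a=True, d=True, q=False:
~d = False
d & (~d) = True & False = False
~(d & (~d)) = True
d | a = True | True = True
(~(d & (~d))) => (d | a) = True => True = True
q xor ((~(d & (~d))) => (d | a)) = False xor True = True

True


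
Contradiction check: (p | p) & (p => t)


Truth table over {p, t}:
p | t | φ
---------
False | False | False
True | False | False
False | True | False
True | True | True
Satisfying assignment at row 4: p=True, t=True gives True.

No, it is not a contradiction.


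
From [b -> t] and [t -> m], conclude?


Hypothetical syllogism: from (P → Q) and (Q → R), infer (P → R).
Chain the two implications through the shared middle term 't'.

b -> m


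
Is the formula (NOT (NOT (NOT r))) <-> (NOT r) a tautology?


Build the truth table over {r}:
r | φ
-----
F | T
T | T
Every row evaluates to true.

Yes, it is a tautology.


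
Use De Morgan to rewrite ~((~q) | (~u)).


De Morgan: the negation of a disjunction is the conjunction of the negations.
Distribute ~ across |, flipping it to &, and negate each literal.

q & u


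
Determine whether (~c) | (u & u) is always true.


Build the truth table over {c, u}:
c | u | φ
---------
False | False | True
True | False | False
False | True | True
True | True | True
Counterexample at row 2: with c=True, u=False, the formula is False.

No, it is not a tautology.


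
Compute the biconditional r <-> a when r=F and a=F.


Biconditional is true when both operands have the same truth value.
Substitute: r=F, a=F.
F <-> F evaluates to T.

T


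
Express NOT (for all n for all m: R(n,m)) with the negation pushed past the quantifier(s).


Negation flips each quantifier (∀↔∃) and negates the inner predicate.
¬(for all n for all m: φ) = there exists n there exists m: ¬φ.

there exists n there exists m: NOT(R(n,m))


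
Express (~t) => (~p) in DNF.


Step 1: Rewrite (¬t) → (¬p) as ¬(¬t) ∨ (¬p).
Step 2: Eliminate any double negations (¬¬X = X).

t | (~p)


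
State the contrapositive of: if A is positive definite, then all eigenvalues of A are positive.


The contrapositive of (P → Q) is (¬Q → ¬P); it is logically equivalent to the original.
Here P = 'A is positive definite' and Q = 'all eigenvalues of A are positive'.

If not (all eigenvalues of A are positive), then not (A is positive definite).


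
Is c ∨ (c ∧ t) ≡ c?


Compare truth tables:
c | t | φ | ψ
-------------
F | F | F | F
T | F | T | T
F | T | F | F
T | T | T | T
The columns φ and ψ agree on every row.

Yes, they are logically equivalent.


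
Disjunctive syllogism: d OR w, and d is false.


Disjunctive syllogism: from (P ∨ Q) and ¬P, infer Q.
One disjunct, 'd', is ruled out; the other must hold.

w


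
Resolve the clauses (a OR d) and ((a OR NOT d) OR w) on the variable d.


The clauses contain complementary literals d and NOTd.
Resolution eliminates this pair and disjoins the remaining literals (merging duplicates).

(a OR w)


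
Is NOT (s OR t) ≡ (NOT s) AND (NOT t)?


Compare truth tables:
s | t | φ | ψ
-------------
F | F | T | T
T | F | F | F
F | T | F | F
T | T | F | F
The columns φ and ψ agree on every row.

Yes, they are logically equivalent.


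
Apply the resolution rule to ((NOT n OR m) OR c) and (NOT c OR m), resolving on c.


The clauses contain complementary literals c and NOTc.
Resolution eliminates this pair and disjoins the remaining literals (merging duplicates).

(NOT n OR m)


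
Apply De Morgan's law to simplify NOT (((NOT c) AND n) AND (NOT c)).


De Morgan: the negation of a conjunction is the disjunction of the negations.
Distribute NOT across AND, flipping it to OR, and negate each literal.

(c OR (NOT n)) OR c


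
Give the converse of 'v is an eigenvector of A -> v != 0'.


The converse of (P → Q) is (Q → P). It is not in general equivalent to the original.
Here P = 'v is an eigenvector of A' and Q = 'v != 0'.

If v != 0, then v is an eigenvector of A.


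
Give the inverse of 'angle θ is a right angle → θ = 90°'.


The inverse of (P → Q) is (¬P → ¬Q). It is equivalent to the converse, not to the original.
Here P = 'angle θ is a right angle' and Q = 'θ = 90°'.

If not (angle θ is a right angle), then not (θ = 90°).


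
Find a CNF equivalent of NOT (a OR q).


Step 1: Apply De Morgan: ¬(a ∨ q) = ¬a ∧ ¬q.

(NOT a) AND (NOT q)


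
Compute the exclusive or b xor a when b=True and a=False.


Exclusive or is true when exactly one operand is true.
Substitute: b=True, a=False.
True xor False evaluates to True.

True


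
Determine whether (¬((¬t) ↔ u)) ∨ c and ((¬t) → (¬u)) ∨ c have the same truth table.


Compare truth tables:
c | t | u | φ | ψ
-----------------
F | F | F | T | T
T | F | F | T | T
F | T | F | F | T
T | T | F | T | T
F | F | T | F | F
T | F | T | T | T
F | T | T | T | T
T | T | T | T | T
They differ at row 3 (c=F, t=T, u=F): φ=F but ψ=T.

No, they are not logically equivalent.


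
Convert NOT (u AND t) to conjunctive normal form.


Step 1: Apply De Morgan: ¬(u ∧ t) = ¬u ∨ ¬t.

(NOT u) OR (NOT t)


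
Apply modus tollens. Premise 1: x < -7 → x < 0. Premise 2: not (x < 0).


Modus tollens: from (P → Q) and ¬Q, infer ¬P.
Q = 'x < 0' is denied; since P → Q, P must also fail.

Not (x < -7).


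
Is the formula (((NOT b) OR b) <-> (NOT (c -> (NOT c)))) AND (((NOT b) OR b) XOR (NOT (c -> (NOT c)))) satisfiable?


Check all 4 assignments over {b, c}:
b | c | φ
---------
F | F | F
T | F | F
F | T | F
T | T | F
No assignment makes the formula true.

Unsatisfiable.


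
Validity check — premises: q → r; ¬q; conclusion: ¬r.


This is denying the antecedent (fallacy). There exist truth assignments where the premises are all true but the conclusion is false.

Invalid.


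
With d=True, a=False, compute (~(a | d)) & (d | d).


Substitute d=True, a=False:
a | d = False | True = True
~(a | d) = False
d | d = True | True = True
(~(a | d)) & (d | d) = False & True = False

False


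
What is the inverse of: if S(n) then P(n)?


The inverse of (P → Q) is (¬P → ¬Q). It is equivalent to the converse, not to the original.
Here P = 'S(n)' and Q = 'P(n)'.

If not (S(n)), then not (P(n)).


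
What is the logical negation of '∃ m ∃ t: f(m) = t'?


Negation flips each quantifier (∀↔∃) and negates the inner predicate.
¬(∃ m ∃ t: φ) = ∀ m ∀ t: ¬φ.

∀ m ∀ t: ¬(f(m) = t)


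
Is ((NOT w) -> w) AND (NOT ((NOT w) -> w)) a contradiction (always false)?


Truth table over {w}:
w | φ
-----
F | F
T | F
Every row is false.

Yes, it is a contradiction.


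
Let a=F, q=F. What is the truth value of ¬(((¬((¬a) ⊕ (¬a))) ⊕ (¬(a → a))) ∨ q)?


Substitute a=F, q=F:
¬a = T
¬a = T
(¬a) ⊕ (¬a) = T ⊕ T = F
¬((¬a) ⊕ (¬a)) = T
a → a = F → F = T
¬(a → a) = F
(¬((¬a) ⊕ (¬a))) ⊕ (¬(a → a)) = T ⊕ F = T
((¬((¬a) ⊕ (¬a))) ⊕ (¬(a → a))) ∨ q = T ∨ F = T
¬(((¬((¬a) ⊕ (¬a))) ⊕ (¬(a → a))) ∨ q) = F

F


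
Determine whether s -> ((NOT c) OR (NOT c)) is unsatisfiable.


Truth table over {c, s}:
c | s | φ
---------
F | F | T
T | F | T
F | T | T
T | T | F
Satisfying assignment at row 1: c=F, s=F gives T.

No, it is not a contradiction.


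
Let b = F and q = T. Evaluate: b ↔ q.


Biconditional is true when both operands have the same truth value.
Substitute: b=F, q=T.
F ↔ T evaluates to F.

F


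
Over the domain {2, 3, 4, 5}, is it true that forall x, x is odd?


Evaluate the predicate on each element: 2:False, 3:True, 4:False, 5:True.
Counterexample x = 2 fails the predicate.

False


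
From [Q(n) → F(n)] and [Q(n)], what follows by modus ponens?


Modus ponens: from (P → Q) and P, infer Q.
P = 'Q(n)' is asserted, and P → Q holds, so Q follows.

F(n).


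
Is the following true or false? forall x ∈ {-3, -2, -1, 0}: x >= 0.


Evaluate the predicate on each element: -3:False, -2:False, -1:False, 0:True.
Counterexample x = -3 fails the predicate.

False


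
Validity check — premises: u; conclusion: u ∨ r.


This matches the form of disjunction introduction: the conclusion follows in every model of the premises.

Valid.


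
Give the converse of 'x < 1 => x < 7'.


The converse of (P → Q) is (Q → P). It is not in general equivalent to the original.
Here P = 'x < 1' and Q = 'x < 7'.

If x < 7, then x < 1.


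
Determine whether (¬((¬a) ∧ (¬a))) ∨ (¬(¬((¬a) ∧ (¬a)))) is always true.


Build the truth table over {a}:
a | φ
-----
F | T
T | T
Every row evaluates to true.

Yes, it is a tautology.


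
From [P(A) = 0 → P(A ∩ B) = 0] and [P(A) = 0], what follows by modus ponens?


Modus ponens: from (P → Q) and P, infer Q.
P = 'P(A) = 0' is asserted, and P → Q holds, so Q follows.

P(A ∩ B) = 0.


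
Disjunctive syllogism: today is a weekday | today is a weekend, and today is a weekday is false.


Disjunctive syllogism: from (P ∨ Q) and ¬P, infer Q.
One disjunct, 'today is a weekday', is ruled out; the other must hold.

today is a weekend


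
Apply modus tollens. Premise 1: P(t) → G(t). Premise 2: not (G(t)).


Modus tollens: from (P → Q) and ¬Q, infer ¬P.
Q = 'G(t)' is denied; since P → Q, P must also fail.

Not (P(t)).


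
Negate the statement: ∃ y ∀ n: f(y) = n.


Negation flips each quantifier (∀↔∃) and negates the inner predicate.
¬(∃ y ∀ n: φ) = ∀ y ∃ n: ¬φ.

∀ y ∃ n: ¬(f(y) = n)


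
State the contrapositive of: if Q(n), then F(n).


The contrapositive of (P → Q) is (¬Q → ¬P); it is logically equivalent to the original.
Here P = 'Q(n)' and Q = 'F(n)'.

If not (F(n)), then not (Q(n)).


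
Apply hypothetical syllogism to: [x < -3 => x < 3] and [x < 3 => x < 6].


Hypothetical syllogism: from (P → Q) and (Q → R), infer (P → R).
Chain the two implications through the shared middle term 'x < 3'.

x < -3 => x < 6


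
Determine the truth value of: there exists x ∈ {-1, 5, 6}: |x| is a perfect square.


Evaluate the predicate on each element: -1:T, 5:F, 6:F.
Witness x = -1 satisfies the predicate.

T


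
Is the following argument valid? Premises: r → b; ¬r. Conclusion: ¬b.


This is denying the antecedent (fallacy). There exist truth assignments where the premises are all true but the conclusion is false.

Invalid.


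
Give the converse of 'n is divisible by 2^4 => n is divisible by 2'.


The converse of (P → Q) is (Q → P). It is not in general equivalent to the original.
Here P = 'n is divisible by 2^4' and Q = 'n is divisible by 2'.

If n is divisible by 2, then n is divisible by 2^4.


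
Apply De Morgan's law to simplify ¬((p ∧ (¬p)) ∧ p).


De Morgan: the negation of a conjunction is the disjunction of the negations.
Distribute ¬ across ∧, flipping it to ∨, and negate each literal.

((¬p) ∨ p) ∨ (¬p)


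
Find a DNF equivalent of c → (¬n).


Step 1: Rewrite c → (¬n) as ¬c ∨ (¬n).

(¬c) ∨ (¬n)


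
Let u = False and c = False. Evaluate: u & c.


Conjunction is true only when both operands are true.
Substitute: u=False, c=False.
False & False evaluates to False.

False


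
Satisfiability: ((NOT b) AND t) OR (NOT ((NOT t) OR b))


Search for a satisfying assignment over {b, t}.
Try b=F, t=T: the formula evaluates to T.
A satisfying assignment exists.

Satisfiable.


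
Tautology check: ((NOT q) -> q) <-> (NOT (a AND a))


Build the truth table over {a, q}:
a | q | φ
---------
F | F | F
T | F | T
F | T | T
T | T | F
Counterexample at row 1: with a=F, q=F, the formula is F.

No, it is not a tautology.


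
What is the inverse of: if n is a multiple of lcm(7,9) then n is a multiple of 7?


The inverse of (P → Q) is (¬P → ¬Q). It is equivalent to the converse, not to the original.
Here P = 'n is a multiple of lcm(7,9)' and Q = 'n is a multiple of 7'.

If not (n is a multiple of lcm(7,9)), then not (n is a multiple of 7).


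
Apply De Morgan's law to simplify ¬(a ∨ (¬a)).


De Morgan: the negation of a disjunction is the conjunction of the negations.
Distribute ¬ across ∨, flipping it to ∧, and negate each literal.

(¬a) ∧ a


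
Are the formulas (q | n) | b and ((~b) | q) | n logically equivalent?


Compare truth tables:
b | n | q | φ | ψ
-----------------
False | False | False | False | True
True | False | False | True | False
False | True | False | True | True
True | True | False | True | True
False | False | True | True | True
True | False | True | True | True
False | True | True | True | True
True | True | True | True | True
They differ at row 1 (b=False, n=False, q=False): φ=False but ψ=True.

No, they are not logically equivalent.


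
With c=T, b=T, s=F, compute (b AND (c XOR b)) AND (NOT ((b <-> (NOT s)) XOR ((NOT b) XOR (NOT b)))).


Substitute c=T, b=T, s=F:
c XOR b = T XOR T = F
b AND (c XOR b) = T AND F = F
NOT s = T
b <-> (NOT s) = T <-> T = T
NOT b = F
NOT b = F
(NOT b) XOR (NOT b) = F XOR F = F
(b <-> (NOT s)) XOR ((NOT b) XOR (NOT b)) = T XOR F = T
NOT ((b <-> (NOT s)) XOR ((NOT b) XOR (NOT b))) = F
(b AND (c XOR b)) AND (NOT ((b <-> (NOT s)) XOR ((NOT b) XOR (NOT b)))) = F AND F = F

F


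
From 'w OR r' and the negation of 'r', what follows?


Disjunctive syllogism: from (P ∨ Q) and ¬P, infer Q.
One disjunct, 'r', is ruled out; the other must hold.

w


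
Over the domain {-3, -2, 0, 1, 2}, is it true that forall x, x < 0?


Evaluate the predicate on each element: -3:True, -2:True, 0:False, 1:False, 2:False.
Counterexample x = 0 fails the predicate.

False


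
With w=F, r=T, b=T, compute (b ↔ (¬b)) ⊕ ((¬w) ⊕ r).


Substitute w=F, r=T, b=T:
¬b = F
b ↔ (¬b) = T ↔ F = F
¬w = T
(¬w) ⊕ r = T ⊕ T = F
(b ↔ (¬b)) ⊕ ((¬w) ⊕ r) = F ⊕ F = F

F


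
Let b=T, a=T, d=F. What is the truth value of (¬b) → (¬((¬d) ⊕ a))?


Substitute b=T, a=T, d=F:
¬b = F
¬d = T
(¬d) ⊕ a = T ⊕ T = F
¬((¬d) ⊕ a) = T
(¬b) → (¬((¬d) ⊕ a)) = F → T = T

T


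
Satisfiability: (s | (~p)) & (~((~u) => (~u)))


Check all 8 assignments over {p, s, u}:
p | s | u | φ
-------------
False | False | False | False
True | False | False | False
False | True | False | False
True | True | False | False
False | False | True | False
True | False | True | False
False | True | True | False
True | True | True | False
No assignment makes the formula true.

Unsatisfiable.


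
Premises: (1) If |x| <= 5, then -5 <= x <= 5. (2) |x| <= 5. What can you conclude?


Modus ponens: from (P → Q) and P, infer Q.
P = '|x| <= 5' is asserted, and P → Q holds, so Q follows.

-5 <= x <= 5.


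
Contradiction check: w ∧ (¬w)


Truth table over {w}:
w | φ
-----
F | F
T | F
Every row is false.

Yes, it is a contradiction.


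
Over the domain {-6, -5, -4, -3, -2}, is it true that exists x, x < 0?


Evaluate the predicate on each element: -6:True, -5:True, -4:True, -3:True, -2:True.
Witness x = -6 satisfies the predicate.

True


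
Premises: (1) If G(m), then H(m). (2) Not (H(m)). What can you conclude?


Modus tollens: from (P → Q) and ¬Q, infer ¬P.
Q = 'H(m)' is denied; since P → Q, P must also fail.

Not (G(m)).


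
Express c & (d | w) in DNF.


Step 1: Distribute ∧ over ∨: c ∧ (d ∨ w) = (c ∧ d) ∨ (c ∧ w).

(c & d) | (c & w)


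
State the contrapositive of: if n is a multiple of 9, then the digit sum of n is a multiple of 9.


The contrapositive of (P → Q) is (¬Q → ¬P); it is logically equivalent to the original.
Here P = 'n is a multiple of 9' and Q = 'the digit sum of n is a multiple of 9'.

If not (the digit sum of n is a multiple of 9), then not (n is a multiple of 9).


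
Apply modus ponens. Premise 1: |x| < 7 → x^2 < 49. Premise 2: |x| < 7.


Modus ponens: from (P → Q) and P, infer Q.
P = '|x| < 7' is asserted, and P → Q holds, so Q follows.

x^2 < 49.


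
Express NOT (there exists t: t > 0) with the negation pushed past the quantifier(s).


¬(for all x: φ) = there exists x: ¬φ, and ¬(there exists x: φ) = for all x: ¬φ.
Apply to the existential statement.

for all t: NOT(t > 0)


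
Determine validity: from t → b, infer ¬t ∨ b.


This matches the form of material implication: the conclusion follows in every model of the premises.

Valid.


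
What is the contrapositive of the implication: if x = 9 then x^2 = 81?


The contrapositive of (P → Q) is (¬Q → ¬P); it is logically equivalent to the original.
Here P = 'x = 9' and Q = 'x^2 = 81'.

If not (x^2 = 81), then not (x = 9).


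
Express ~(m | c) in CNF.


Step 1: Apply De Morgan: ¬(m ∨ c) = ¬m ∧ ¬c.

(~m) & (~c)


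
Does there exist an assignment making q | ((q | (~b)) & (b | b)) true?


Search for a satisfying assignment over {b, q}.
Try b=False, q=True: the formula evaluates to True.
A satisfying assignment exists.

Satisfiable.


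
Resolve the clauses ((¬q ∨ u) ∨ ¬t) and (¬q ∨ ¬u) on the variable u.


The clauses contain complementary literals u and ¬u.
Resolution eliminates this pair and disjoins the remaining literals (merging duplicates).

(¬q ∨ ¬t)


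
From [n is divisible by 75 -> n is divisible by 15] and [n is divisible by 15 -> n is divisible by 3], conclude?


Hypothetical syllogism: from (P → Q) and (Q → R), infer (P → R).
Chain the two implications through the shared middle term 'n is divisible by 15'.

n is divisible by 75 -> n is divisible by 3


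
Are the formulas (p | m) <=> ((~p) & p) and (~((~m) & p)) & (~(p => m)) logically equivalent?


Compare truth tables:
m | p | φ | ψ
-------------
False | False | True | False
True | False | False | False
False | True | False | False
True | True | False | False
They differ at row 1 (m=False, p=False): φ=True but ψ=False.

No, they are not logically equivalent.


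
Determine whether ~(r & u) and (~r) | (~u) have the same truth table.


Compare truth tables:
r | u | φ | ψ
-------------
False | False | True | True
True | False | True | True
False | True | True | True
True | True | False | False
The columns φ and ψ agree on every row.

Yes, they are logically equivalent.


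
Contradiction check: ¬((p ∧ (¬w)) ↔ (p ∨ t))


Truth table over {p, t, w}:
p | t | w | φ
-------------
F | F | F | F
T | F | F | F
F | T | F | T
T | T | F | F
F | F | T | F
T | F | T | T
F | T | T | T
T | T | T | T
Satisfying assignment at row 3: p=F, t=T, w=F gives T.

No, it is not a contradiction.


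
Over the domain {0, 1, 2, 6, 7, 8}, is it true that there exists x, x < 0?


Evaluate the predicate on each element: 0:F, 1:F, 2:F, 6:F, 7:F, 8:F.
No element satisfies the predicate.

F


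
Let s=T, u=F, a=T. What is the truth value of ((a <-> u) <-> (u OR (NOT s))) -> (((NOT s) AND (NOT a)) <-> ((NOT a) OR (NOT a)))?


Substitute s=T, u=F, a=T:
… (earlier sub-steps elided)
u OR (NOT s) = F OR F = F
(a <-> u) <-> (u OR (NOT s)) = F <-> F = T
NOT s = F
NOT a = F
(NOT s) AND (NOT a) = F AND F = F
NOT a = F
NOT a = F
(NOT a) OR (NOT a) = F OR F = F
((NOT s) AND (NOT a)) <-> ((NOT a) OR (NOT a)) = F <-> F = T
((a <-> u) <-> (u OR (NOT s))) -> (((NOT s) AND (NOT a)) <-> ((NOT a) OR (NOT a))) = T -> T = T

T


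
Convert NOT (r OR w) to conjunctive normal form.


Step 1: Apply De Morgan: ¬(r ∨ w) = ¬r ∧ ¬w.

(NOT r) AND (NOT w)


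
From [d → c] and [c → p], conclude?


Hypothetical syllogism: from (P → Q) and (Q → R), infer (P → R).
Chain the two implications through the shared middle term 'c'.

d → p


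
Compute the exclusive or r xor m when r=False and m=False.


Exclusive or is true when exactly one operand is true.
Substitute: r=False, m=False.
False xor False evaluates to False.

False


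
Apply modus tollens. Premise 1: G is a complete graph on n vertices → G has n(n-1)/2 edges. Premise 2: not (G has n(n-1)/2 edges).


Modus tollens: from (P → Q) and ¬Q, infer ¬P.
Q = 'G has n(n-1)/2 edges' is denied; since P → Q, P must also fail.

Not (G is a complete graph on n vertices).


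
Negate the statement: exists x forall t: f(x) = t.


Negation flips each quantifier (∀↔∃) and negates the inner predicate.
¬(exists x forall t: φ) = forall x exists t: ¬φ.

forall x exists t: ~(f(x) = t)


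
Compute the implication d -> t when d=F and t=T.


Implication is false only when antecedent is true and consequent is false.
Substitute: d=F, t=T.
F -> T evaluates to T.

T
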